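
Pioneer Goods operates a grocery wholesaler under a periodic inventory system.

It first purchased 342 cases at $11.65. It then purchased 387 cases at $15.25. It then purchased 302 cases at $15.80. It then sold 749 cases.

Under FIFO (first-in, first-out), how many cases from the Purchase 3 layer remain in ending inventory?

282

Sale 1 (749) [FIFO — oldest first]: 342 @ $11.65 + 387 @ $15.25 + 20 @ $15.80 = $10,202.05
Ending inventory: 282 @ $15.80 = $4,455.60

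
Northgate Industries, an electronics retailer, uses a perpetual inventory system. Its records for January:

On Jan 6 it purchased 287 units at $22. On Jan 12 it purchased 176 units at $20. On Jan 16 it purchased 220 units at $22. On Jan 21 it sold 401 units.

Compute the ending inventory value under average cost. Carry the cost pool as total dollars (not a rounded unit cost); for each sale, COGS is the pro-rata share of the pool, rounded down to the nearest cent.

After Jan 6: 287 on hand, pool $6,314.00 (≈ $22.0000 each)
After Jan 12: 463 on hand, pool $9,834.00 (≈ $21.2397 each)
After Jan 16: 683 on hand, pool $14,674.00 (≈ $21.4846 each)
Jan 21, sell 401: 401/683 × $14,674.00 → $8,615.33
Ending inventory (cost pool remaining) = $6,058.67

Ending inventory = $6,058.67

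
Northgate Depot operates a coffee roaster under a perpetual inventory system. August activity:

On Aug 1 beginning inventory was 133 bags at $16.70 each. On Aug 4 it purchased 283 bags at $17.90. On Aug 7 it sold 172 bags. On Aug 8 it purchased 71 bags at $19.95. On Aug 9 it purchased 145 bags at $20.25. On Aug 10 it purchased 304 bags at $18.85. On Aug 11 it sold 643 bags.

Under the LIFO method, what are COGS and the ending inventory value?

COGS = $15,349.20; ending inventory = $2,020.70

Aug 7, 172 sold [LIFO — newest first]: 172 @ $17.90 = $3,078.80
Aug 11, 643 sold [LIFO — newest first]: 304 @ $18.85 + 145 @ $20.25 + 71 @ $19.95 + 111 @ $17.90 + 12 @ $16.70 = $12,270.40
Total COGS = $3,078.80 + $12,270.40 = $15,349.20
Ending inventory: 121 @ $16.70 = $2,020.70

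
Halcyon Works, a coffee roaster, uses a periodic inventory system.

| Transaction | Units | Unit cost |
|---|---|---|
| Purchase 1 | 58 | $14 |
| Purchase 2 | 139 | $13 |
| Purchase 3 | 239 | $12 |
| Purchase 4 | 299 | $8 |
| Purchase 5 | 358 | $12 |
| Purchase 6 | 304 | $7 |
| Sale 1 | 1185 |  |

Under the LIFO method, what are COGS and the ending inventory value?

Sale 1 (1185) [LIFO — newest first]: 304 @ $7 + 358 @ $12 + 299 @ $8 + 224 @ $12 = $11,504
Ending inventory: 58 @ $14 + 139 @ $13 + 15 @ $12 = $2,799

COGS = $11,504; ending inventory = $2,799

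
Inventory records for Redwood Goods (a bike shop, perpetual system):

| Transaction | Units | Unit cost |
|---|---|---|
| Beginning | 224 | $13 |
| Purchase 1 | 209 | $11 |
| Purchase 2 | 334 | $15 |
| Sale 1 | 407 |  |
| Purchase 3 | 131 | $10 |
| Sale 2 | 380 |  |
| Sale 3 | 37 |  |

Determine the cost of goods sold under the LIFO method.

Sale 1 (407) [LIFO — newest first]: 334 @ $15 + 73 @ $11 = $5,813
Sale 2 (380) [LIFO — newest first]: 131 @ $10 + 136 @ $11 + 113 @ $13 = $4,275
Sale 3 (37) [LIFO — newest first]: 37 @ $13 = $481
Total COGS = $5,813 + $4,275 + $481 = $10,569
Ending inventory: 74 @ $13 = $962
Check: goods available $11,531 = COGS $10,569 + ending $962

COGS = $10,569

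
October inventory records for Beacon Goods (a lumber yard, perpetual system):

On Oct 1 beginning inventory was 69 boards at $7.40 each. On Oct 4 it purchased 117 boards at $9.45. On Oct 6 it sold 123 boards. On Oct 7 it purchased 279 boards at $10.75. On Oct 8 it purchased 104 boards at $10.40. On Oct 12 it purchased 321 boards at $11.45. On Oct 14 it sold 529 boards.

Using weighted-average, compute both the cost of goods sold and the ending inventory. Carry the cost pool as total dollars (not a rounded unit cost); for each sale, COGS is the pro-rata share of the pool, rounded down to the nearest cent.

COGS = $6,795.90; ending inventory = $2,576.65

After Oct 1: 69 on hand, pool $510.60 (≈ $7.4000 each)
After Oct 4: 186 on hand, pool $1,616.25 (≈ $8.6895 each)
Oct 6, sell 123: 123/186 × $1,616.25 → $1,068.81
After Oct 7: 342 on hand, pool $3,546.69 (≈ $10.3704 each)
After Oct 8: 446 on hand, pool $4,628.29 (≈ $10.3773 each)
After Oct 12: 767 on hand, pool $8,303.74 (≈ $10.8263 each)
Oct 14, sell 529: 529/767 × $8,303.74 → $5,727.09
Total COGS = $1,068.81 + $5,727.09 = $6,795.90
Ending inventory (cost pool remaining) = $2,576.65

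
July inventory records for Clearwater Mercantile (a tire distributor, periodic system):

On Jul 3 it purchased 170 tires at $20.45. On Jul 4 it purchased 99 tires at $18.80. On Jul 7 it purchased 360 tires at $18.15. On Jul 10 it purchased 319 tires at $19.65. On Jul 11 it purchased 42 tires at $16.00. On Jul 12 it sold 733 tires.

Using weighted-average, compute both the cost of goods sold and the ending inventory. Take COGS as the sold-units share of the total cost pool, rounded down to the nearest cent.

COGS = $13,928.51; ending inventory = $4,883.54

Jul 12, sell 733: 733/990 × $18,812.05 → $13,928.51
Ending inventory (cost pool remaining) = $4,883.54
Check: goods available $18,812.05 = COGS $13,928.51 + ending $4,883.54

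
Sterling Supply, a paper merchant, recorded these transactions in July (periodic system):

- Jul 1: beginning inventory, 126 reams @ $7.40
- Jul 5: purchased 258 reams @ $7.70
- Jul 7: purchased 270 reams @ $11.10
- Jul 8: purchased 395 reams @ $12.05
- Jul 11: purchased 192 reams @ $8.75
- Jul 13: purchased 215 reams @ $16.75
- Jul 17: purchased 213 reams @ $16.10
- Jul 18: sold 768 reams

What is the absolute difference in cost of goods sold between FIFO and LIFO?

FIFO COGS: 126 @ $7.40 + 258 @ $7.70 + 270 @ $11.10 + 114 @ $12.05 = $7,289.70
LIFO COGS: 213 @ $16.10 + 215 @ $16.75 + 192 @ $8.75 + 148 @ $12.05 = $10,493.95
Difference = |$7,289.70 − $10,493.95| = $3,204.25

$3,204.25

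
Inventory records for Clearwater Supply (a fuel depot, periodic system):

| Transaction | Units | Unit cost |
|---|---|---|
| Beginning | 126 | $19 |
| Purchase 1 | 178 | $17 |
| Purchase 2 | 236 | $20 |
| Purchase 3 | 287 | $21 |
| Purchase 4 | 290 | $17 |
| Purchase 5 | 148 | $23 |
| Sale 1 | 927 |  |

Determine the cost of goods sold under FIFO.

Sale 1 (927) [FIFO — oldest first]: 126 @ $19 + 178 @ $17 + 236 @ $20 + 287 @ $21 + 100 @ $17 = $17,867
Ending inventory: 190 @ $17 + 148 @ $23 = $6,634

COGS = $17,867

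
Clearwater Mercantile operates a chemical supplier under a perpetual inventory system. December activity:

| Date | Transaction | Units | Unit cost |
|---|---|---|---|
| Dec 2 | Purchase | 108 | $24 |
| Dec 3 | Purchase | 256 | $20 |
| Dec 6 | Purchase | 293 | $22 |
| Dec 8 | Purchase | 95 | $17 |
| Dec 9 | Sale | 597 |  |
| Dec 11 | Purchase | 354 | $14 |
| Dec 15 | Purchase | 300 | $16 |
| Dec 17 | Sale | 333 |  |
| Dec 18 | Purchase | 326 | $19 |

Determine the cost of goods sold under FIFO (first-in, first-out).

COGS = $18,265

Dec 9, 597 sold [FIFO — oldest first]: 108 @ $24 + 256 @ $20 + 233 @ $22 = $12,838
Dec 17, 333 sold [FIFO — oldest first]: 60 @ $22 + 95 @ $17 + 178 @ $14 = $5,427
Total COGS = $12,838 + $5,427 = $18,265
Ending inventory: 176 @ $14 + 300 @ $16 + 326 @ $19 = $13,458
Check: goods available $31,723 = COGS $18,265 + ending $13,458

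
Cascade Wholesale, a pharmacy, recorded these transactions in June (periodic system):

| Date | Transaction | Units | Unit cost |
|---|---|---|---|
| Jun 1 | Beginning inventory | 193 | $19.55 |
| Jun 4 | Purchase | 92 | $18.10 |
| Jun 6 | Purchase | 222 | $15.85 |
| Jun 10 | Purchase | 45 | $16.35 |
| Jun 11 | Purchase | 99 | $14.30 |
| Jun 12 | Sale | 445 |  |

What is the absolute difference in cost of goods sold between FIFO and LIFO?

FIFO COGS: 193 @ $19.55 + 92 @ $18.10 + 160 @ $15.85 = $7,974.35
LIFO COGS: 99 @ $14.30 + 45 @ $16.35 + 222 @ $15.85 + 79 @ $18.10 = $7,100.05
Difference = |$7,974.35 − $7,100.05| = $874.30

$874.30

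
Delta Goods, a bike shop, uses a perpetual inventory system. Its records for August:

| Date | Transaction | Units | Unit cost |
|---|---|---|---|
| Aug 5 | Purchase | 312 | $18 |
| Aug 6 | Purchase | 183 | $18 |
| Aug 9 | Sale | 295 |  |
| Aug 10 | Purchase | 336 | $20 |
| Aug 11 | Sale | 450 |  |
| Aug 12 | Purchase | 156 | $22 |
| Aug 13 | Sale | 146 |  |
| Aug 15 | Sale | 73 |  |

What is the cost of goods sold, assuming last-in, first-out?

COGS = $18,648

Aug 9, 295 sold [LIFO — newest first]: 183 @ $18 + 112 @ $18 = $5,310
Aug 11, 450 sold [LIFO — newest first]: 336 @ $20 + 114 @ $18 = $8,772
Aug 13, 146 sold [LIFO — newest first]: 146 @ $22 = $3,212
Aug 15, 73 sold [LIFO — newest first]: 10 @ $22 + 63 @ $18 = $1,354
Total COGS = $5,310 + $8,772 + $3,212 + $1,354 = $18,648
Ending inventory: 23 @ $18 = $414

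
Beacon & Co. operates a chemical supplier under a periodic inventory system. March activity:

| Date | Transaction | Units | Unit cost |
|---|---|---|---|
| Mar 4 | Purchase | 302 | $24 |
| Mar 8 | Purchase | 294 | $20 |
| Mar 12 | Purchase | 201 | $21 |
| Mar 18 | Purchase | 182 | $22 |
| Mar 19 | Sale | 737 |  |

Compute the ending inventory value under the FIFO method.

Mar 19, 737 sold [FIFO — oldest first]: 302 @ $24 + 294 @ $20 + 141 @ $21 = $16,089
Ending inventory: 60 @ $21 + 182 @ $22 = $5,264
Check: goods available $21,353 = COGS $16,089 + ending $5,264

Ending inventory = $5,264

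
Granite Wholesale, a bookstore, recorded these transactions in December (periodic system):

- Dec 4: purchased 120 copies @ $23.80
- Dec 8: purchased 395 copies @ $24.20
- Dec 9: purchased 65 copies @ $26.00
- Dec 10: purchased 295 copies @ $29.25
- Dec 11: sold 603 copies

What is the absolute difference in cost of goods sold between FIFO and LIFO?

$1,421.60

FIFO COGS: 120 @ $23.80 + 395 @ $24.20 + 65 @ $26.00 + 23 @ $29.25 = $14,777.75
LIFO COGS: 295 @ $29.25 + 65 @ $26.00 + 243 @ $24.20 = $16,199.35
Difference = |$14,777.75 − $16,199.35| = $1,421.60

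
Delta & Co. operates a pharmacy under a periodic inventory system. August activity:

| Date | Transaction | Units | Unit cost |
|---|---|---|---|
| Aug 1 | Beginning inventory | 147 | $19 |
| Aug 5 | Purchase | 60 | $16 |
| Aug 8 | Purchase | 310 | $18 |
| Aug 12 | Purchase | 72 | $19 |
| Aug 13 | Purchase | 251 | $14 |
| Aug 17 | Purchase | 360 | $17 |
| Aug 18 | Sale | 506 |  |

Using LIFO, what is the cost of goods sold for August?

Aug 18, 506 sold [LIFO — newest first]: 360 @ $17 + 146 @ $14 = $8,164
Ending inventory: 147 @ $19 + 60 @ $16 + 310 @ $18 + 72 @ $19 + 105 @ $14 = $12,171

COGS = $8,164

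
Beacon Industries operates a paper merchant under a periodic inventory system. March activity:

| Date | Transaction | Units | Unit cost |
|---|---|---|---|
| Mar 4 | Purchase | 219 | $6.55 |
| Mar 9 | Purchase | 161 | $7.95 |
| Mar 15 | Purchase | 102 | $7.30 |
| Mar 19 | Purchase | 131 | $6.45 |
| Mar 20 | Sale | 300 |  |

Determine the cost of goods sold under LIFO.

COGS = $2,122.20

Mar 20, 300 sold [LIFO — newest first]: 131 @ $6.45 + 102 @ $7.30 + 67 @ $7.95 = $2,122.20
Ending inventory: 219 @ $6.55 + 94 @ $7.95 = $2,181.75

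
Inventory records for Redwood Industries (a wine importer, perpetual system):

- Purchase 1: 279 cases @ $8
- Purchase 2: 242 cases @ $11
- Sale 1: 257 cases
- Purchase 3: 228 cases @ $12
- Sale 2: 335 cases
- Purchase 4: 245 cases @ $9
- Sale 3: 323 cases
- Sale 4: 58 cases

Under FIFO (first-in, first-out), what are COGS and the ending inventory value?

Sale 1 (257) [FIFO — oldest first]: 257 @ $8 = $2,056
Sale 2 (335) [FIFO — oldest first]: 22 @ $8 + 242 @ $11 + 71 @ $12 = $3,690
Sale 3 (323) [FIFO — oldest first]: 157 @ $12 + 166 @ $9 = $3,378
Sale 4 (58) [FIFO — oldest first]: 58 @ $9 = $522
Total COGS = $2,056 + $3,690 + $3,378 + $522 = $9,646
Ending inventory: 21 @ $9 = $189

COGS = $9,646; ending inventory = $189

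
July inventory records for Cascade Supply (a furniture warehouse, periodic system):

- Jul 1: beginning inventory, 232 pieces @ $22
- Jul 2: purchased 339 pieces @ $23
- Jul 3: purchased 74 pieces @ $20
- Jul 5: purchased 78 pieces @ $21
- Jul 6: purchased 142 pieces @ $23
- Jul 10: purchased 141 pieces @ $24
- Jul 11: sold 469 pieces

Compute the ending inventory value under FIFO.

Ending inventory = $12,114

Jul 11, 469 sold [FIFO — oldest first]: 232 @ $22 + 237 @ $23 = $10,555
Ending inventory: 102 @ $23 + 74 @ $20 + 78 @ $21 + 142 @ $23 + 141 @ $24 = $12,114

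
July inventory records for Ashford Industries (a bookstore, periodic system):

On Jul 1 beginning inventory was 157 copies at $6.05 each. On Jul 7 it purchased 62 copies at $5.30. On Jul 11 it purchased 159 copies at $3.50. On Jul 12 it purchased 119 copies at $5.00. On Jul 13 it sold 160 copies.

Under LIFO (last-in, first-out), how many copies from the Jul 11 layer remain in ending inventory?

118

Jul 13, 160 sold [LIFO — newest first]: 119 @ $5.00 + 41 @ $3.50 = $738.50
Ending inventory: 157 @ $6.05 + 62 @ $5.30 + 118 @ $3.50 = $1,691.45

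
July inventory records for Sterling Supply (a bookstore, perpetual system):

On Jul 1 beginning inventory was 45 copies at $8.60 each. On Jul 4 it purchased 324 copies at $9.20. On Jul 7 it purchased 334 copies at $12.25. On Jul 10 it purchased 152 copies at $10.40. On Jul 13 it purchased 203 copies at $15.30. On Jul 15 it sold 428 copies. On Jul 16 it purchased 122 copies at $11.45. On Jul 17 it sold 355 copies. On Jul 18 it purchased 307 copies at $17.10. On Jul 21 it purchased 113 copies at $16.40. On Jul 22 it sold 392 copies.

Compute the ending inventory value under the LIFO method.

Jul 15, 428 sold [LIFO — newest first]: 203 @ $15.30 + 152 @ $10.40 + 73 @ $12.25 = $5,580.95
Jul 17, 355 sold [LIFO — newest first]: 122 @ $11.45 + 233 @ $12.25 = $4,251.15
Jul 22, 392 sold [LIFO — newest first]: 113 @ $16.40 + 279 @ $17.10 = $6,624.10
Total COGS = $5,580.95 + $4,251.15 + $6,624.10 = $16,456.20
Ending inventory: 45 @ $8.60 + 324 @ $9.20 + 28 @ $12.25 + 28 @ $17.10 = $4,189.60

Ending inventory = $4,189.60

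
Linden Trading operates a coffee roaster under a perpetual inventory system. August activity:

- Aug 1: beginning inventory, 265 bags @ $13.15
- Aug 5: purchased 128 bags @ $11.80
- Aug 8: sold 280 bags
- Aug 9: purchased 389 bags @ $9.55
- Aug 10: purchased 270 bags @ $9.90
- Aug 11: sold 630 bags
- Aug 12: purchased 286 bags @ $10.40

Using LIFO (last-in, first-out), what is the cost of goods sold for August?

COGS = $9,620.20

Aug 8, 280 sold [LIFO — newest first]: 128 @ $11.80 + 152 @ $13.15 = $3,509.20
Aug 11, 630 sold [LIFO — newest first]: 270 @ $9.90 + 360 @ $9.55 = $6,111.00
Total COGS = $3,509.20 + $6,111.00 = $9,620.20
Ending inventory: 113 @ $13.15 + 29 @ $9.55 + 286 @ $10.40 = $4,737.30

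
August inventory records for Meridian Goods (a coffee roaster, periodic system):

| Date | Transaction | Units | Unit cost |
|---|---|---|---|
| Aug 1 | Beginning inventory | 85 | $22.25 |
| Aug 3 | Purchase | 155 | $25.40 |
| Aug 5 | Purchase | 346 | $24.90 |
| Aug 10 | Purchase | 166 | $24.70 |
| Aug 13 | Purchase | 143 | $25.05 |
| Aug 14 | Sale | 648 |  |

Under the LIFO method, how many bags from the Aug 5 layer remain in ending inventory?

Aug 14, 648 sold [LIFO — newest first]: 143 @ $25.05 + 166 @ $24.70 + 339 @ $24.90 = $16,123.45
Ending inventory: 85 @ $22.25 + 155 @ $25.40 + 7 @ $24.90 = $6,002.55

7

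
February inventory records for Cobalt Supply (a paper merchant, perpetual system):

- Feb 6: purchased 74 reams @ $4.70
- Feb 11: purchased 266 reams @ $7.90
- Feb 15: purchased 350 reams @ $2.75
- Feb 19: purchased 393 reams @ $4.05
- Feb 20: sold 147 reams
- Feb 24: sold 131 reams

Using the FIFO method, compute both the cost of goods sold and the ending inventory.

COGS = $1,959.40; ending inventory = $3,043.95

Feb 20, 147 sold [FIFO — oldest first]: 74 @ $4.70 + 73 @ $7.90 = $924.50
Feb 24, 131 sold [FIFO — oldest first]: 131 @ $7.90 = $1,034.90
Total COGS = $924.50 + $1,034.90 = $1,959.40
Ending inventory: 62 @ $7.90 + 350 @ $2.75 + 393 @ $4.05 = $3,043.95
Check: goods available $5,003.35 = COGS $1,959.40 + ending $3,043.95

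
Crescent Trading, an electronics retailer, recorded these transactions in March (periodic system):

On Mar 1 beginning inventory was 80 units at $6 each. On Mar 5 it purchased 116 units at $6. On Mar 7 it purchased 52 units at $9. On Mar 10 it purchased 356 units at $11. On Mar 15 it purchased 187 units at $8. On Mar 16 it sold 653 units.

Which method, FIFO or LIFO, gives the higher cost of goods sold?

FIFO COGS: 80 @ $6 + 116 @ $6 + 52 @ $9 + 356 @ $11 + 49 @ $8 = $5,952
LIFO COGS: 187 @ $8 + 356 @ $11 + 52 @ $9 + 58 @ $6 = $6,228

LIFO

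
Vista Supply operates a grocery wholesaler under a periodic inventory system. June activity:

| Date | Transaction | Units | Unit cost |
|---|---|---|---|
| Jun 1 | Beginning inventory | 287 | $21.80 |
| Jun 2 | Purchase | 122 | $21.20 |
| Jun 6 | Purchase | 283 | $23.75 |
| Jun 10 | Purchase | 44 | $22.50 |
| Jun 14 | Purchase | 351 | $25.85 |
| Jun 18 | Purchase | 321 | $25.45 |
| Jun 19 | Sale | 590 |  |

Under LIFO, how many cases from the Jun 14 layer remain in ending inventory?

82

Jun 19, 590 sold [LIFO — newest first]: 321 @ $25.45 + 269 @ $25.85 = $15,123.10
Ending inventory: 287 @ $21.80 + 122 @ $21.20 + 283 @ $23.75 + 44 @ $22.50 + 82 @ $25.85 = $18,673.95
Check: goods available $33,797.05 = COGS $15,123.10 + ending $18,673.95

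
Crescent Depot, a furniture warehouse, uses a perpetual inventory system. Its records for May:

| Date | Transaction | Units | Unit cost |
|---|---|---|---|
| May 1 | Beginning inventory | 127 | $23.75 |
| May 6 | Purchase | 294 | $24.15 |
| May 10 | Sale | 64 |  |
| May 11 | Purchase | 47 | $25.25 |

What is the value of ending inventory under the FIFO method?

May 10, 64 sold [FIFO — oldest first]: 64 @ $23.75 = $1,520.00
Ending inventory: 63 @ $23.75 + 294 @ $24.15 + 47 @ $25.25 = $9,783.10

Ending inventory = $9,783.10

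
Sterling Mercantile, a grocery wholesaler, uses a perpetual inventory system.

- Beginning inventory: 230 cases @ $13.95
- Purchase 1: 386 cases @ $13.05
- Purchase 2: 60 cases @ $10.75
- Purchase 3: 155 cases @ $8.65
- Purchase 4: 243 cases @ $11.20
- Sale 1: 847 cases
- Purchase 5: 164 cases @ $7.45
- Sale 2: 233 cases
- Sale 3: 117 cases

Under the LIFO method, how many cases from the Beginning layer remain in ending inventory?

Sale 1 (847) [LIFO — newest first]: 243 @ $11.20 + 155 @ $8.65 + 60 @ $10.75 + 386 @ $13.05 + 3 @ $13.95 = $9,786.50
Sale 2 (233) [LIFO — newest first]: 164 @ $7.45 + 69 @ $13.95 = $2,184.35
Sale 3 (117) [LIFO — newest first]: 117 @ $13.95 = $1,632.15
Total COGS = $9,786.50 + $2,184.35 + $1,632.15 = $13,603.00
Ending inventory: 41 @ $13.95 = $571.95

41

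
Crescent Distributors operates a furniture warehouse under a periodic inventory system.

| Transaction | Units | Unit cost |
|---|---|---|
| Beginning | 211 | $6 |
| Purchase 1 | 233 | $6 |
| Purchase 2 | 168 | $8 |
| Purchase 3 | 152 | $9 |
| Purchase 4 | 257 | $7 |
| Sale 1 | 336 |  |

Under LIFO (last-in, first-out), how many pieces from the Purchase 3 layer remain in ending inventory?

Sale 1 (336) [LIFO — newest first]: 257 @ $7 + 79 @ $9 = $2,510
Ending inventory: 211 @ $6 + 233 @ $6 + 168 @ $8 + 73 @ $9 = $4,665

73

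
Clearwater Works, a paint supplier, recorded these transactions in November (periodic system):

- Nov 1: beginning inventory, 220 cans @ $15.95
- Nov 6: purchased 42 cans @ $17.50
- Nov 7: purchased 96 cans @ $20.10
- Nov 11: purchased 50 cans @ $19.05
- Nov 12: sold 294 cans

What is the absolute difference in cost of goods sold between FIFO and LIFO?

$420.60

FIFO COGS: 220 @ $15.95 + 42 @ $17.50 + 32 @ $20.10 = $4,887.20
LIFO COGS: 50 @ $19.05 + 96 @ $20.10 + 42 @ $17.50 + 106 @ $15.95 = $5,307.80
Difference = |$4,887.20 − $5,307.80| = $420.60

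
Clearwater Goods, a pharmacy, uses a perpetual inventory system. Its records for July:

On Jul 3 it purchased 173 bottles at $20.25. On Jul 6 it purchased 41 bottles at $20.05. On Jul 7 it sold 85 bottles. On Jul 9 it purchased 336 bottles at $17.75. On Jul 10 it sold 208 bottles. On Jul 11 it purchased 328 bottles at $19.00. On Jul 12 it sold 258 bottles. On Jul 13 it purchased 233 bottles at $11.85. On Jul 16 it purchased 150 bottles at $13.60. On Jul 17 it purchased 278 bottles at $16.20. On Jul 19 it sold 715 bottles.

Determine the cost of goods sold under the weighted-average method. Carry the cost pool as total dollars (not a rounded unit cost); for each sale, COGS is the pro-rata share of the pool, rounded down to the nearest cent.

COGS = $21,560.68

After Jul 3: 173 on hand, pool $3,503.25 (≈ $20.2500 each)
After Jul 6: 214 on hand, pool $4,325.30 (≈ $20.2117 each)
Jul 7, sell 85: 85/214 × $4,325.30 → $1,717.99
After Jul 9: 465 on hand, pool $8,571.31 (≈ $18.4329 each)
Jul 10, sell 208: 208/465 × $8,571.31 → $3,834.04
After Jul 11: 585 on hand, pool $10,969.27 (≈ $18.7509 each)
Jul 12, sell 258: 258/585 × $10,969.27 → $4,837.72
After Jul 13: 560 on hand, pool $8,892.60 (≈ $15.8796 each)
After Jul 16: 710 on hand, pool $10,932.60 (≈ $15.3980 each)
After Jul 17: 988 on hand, pool $15,436.20 (≈ $15.6237 each)
Jul 19, sell 715: 715/988 × $15,436.20 → $11,170.93
Total COGS = $1,717.99 + $3,834.04 + $4,837.72 + $11,170.93 = $21,560.68
Ending inventory (cost pool remaining) = $4,265.27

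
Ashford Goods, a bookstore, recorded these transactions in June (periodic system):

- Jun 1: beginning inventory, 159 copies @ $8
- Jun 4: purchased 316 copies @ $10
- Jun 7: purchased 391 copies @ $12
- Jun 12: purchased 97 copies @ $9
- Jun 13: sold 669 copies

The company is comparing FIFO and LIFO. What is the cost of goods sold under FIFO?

COGS = $6,760

FIFO COGS: 159 @ $8 + 316 @ $10 + 194 @ $12 = $6,760
LIFO COGS: 97 @ $9 + 391 @ $12 + 181 @ $10 = $7,375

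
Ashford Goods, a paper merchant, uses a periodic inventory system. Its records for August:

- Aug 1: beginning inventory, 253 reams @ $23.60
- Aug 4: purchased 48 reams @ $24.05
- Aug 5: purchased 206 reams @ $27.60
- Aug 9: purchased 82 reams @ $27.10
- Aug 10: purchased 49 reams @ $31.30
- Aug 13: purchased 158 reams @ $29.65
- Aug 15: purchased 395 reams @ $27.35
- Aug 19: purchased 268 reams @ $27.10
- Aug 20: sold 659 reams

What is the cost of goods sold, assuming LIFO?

Aug 20, 659 sold [LIFO — newest first]: 268 @ $27.10 + 391 @ $27.35 = $17,956.65
Ending inventory: 253 @ $23.60 + 48 @ $24.05 + 206 @ $27.60 + 82 @ $27.10 + 49 @ $31.30 + 158 @ $29.65 + 4 @ $27.35 = $21,360.80

COGS = $17,956.65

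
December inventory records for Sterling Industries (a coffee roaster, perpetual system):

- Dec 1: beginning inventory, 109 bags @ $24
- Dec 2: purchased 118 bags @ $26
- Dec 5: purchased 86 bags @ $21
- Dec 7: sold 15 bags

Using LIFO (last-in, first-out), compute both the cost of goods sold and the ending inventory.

Dec 7, 15 sold [LIFO — newest first]: 15 @ $21 = $315
Ending inventory: 109 @ $24 + 118 @ $26 + 71 @ $21 = $7,175
Check: goods available $7,490 = COGS $315 + ending $7,175

COGS = $315; ending inventory = $7,175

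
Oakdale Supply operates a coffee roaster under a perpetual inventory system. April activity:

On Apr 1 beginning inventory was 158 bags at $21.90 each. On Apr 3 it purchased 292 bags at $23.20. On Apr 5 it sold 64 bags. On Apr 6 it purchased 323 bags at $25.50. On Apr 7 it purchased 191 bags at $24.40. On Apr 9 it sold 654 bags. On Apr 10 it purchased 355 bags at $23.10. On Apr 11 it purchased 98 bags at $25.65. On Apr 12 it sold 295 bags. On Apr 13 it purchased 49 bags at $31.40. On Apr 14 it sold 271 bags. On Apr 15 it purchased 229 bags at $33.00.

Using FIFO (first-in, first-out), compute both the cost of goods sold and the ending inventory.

COGS = $30,523.50; ending inventory = $12,417.80

Apr 5, 64 sold [FIFO — oldest first]: 64 @ $21.90 = $1,401.60
Apr 9, 654 sold [FIFO — oldest first]: 94 @ $21.90 + 292 @ $23.20 + 268 @ $25.50 = $15,667.00
Apr 12, 295 sold [FIFO — oldest first]: 55 @ $25.50 + 191 @ $24.40 + 49 @ $23.10 = $7,194.80
Apr 14, 271 sold [FIFO — oldest first]: 271 @ $23.10 = $6,260.10
Total COGS = $1,401.60 + $15,667.00 + $7,194.80 + $6,260.10 = $30,523.50
Ending inventory: 35 @ $23.10 + 98 @ $25.65 + 49 @ $31.40 + 229 @ $33.00 = $12,417.80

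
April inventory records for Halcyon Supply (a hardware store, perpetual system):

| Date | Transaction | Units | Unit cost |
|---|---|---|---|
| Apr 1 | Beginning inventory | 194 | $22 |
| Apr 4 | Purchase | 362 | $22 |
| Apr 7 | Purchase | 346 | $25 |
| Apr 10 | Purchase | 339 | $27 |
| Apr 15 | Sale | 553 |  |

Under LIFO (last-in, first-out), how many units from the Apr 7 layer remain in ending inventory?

Apr 15, 553 sold [LIFO — newest first]: 339 @ $27 + 214 @ $25 = $14,503
Ending inventory: 194 @ $22 + 362 @ $22 + 132 @ $25 = $15,532
Check: goods available $30,035 = COGS $14,503 + ending $15,532

132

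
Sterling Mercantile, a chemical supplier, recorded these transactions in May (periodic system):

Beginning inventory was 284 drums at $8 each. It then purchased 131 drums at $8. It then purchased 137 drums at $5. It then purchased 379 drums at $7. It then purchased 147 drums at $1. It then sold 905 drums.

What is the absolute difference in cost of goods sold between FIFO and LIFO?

FIFO COGS: 284 @ $8 + 131 @ $8 + 137 @ $5 + 353 @ $7 = $6,476
LIFO COGS: 147 @ $1 + 379 @ $7 + 137 @ $5 + 131 @ $8 + 111 @ $8 = $5,421
Difference = |$6,476 − $5,421| = $1,055

$1,055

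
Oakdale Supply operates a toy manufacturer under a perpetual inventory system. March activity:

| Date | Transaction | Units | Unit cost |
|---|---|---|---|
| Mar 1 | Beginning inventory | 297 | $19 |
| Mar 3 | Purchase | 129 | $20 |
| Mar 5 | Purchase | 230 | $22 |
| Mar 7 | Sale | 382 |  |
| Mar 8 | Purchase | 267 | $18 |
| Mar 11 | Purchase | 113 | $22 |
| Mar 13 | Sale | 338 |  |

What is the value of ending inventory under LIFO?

Mar 7, 382 sold [LIFO — newest first]: 230 @ $22 + 129 @ $20 + 23 @ $19 = $8,077
Mar 13, 338 sold [LIFO — newest first]: 113 @ $22 + 225 @ $18 = $6,536
Total COGS = $8,077 + $6,536 = $14,613
Ending inventory: 274 @ $19 + 42 @ $18 = $5,962

Ending inventory = $5,962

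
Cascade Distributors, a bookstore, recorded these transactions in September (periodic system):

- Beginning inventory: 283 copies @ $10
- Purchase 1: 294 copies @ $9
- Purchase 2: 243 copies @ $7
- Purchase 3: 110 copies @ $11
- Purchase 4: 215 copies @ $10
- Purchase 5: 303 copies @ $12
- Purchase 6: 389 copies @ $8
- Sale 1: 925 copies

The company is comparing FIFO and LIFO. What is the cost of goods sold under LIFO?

FIFO COGS: 283 @ $10 + 294 @ $9 + 243 @ $7 + 105 @ $11 = $8,332
LIFO COGS: 389 @ $8 + 303 @ $12 + 215 @ $10 + 18 @ $11 = $9,096

COGS = $9,096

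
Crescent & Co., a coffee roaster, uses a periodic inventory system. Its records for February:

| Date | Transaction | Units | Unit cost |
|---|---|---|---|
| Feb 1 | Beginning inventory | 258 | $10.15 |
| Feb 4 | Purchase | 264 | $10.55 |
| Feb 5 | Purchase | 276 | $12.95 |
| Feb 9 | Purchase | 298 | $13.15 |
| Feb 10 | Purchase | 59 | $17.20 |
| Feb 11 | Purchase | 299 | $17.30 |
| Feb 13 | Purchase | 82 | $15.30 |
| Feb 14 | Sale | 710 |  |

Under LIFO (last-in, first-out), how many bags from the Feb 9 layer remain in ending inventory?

Feb 14, 710 sold [LIFO — newest first]: 82 @ $15.30 + 299 @ $17.30 + 59 @ $17.20 + 270 @ $13.15 = $10,992.60
Ending inventory: 258 @ $10.15 + 264 @ $10.55 + 276 @ $12.95 + 28 @ $13.15 = $9,346.30

28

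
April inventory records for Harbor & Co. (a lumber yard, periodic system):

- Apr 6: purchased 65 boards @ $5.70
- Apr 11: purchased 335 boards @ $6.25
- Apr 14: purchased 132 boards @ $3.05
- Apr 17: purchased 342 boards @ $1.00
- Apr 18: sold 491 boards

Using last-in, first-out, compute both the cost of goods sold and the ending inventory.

COGS = $850.85; ending inventory = $2,358.00

Apr 18, 491 sold [LIFO — newest first]: 342 @ $1.00 + 132 @ $3.05 + 17 @ $6.25 = $850.85
Ending inventory: 65 @ $5.70 + 318 @ $6.25 = $2,358.00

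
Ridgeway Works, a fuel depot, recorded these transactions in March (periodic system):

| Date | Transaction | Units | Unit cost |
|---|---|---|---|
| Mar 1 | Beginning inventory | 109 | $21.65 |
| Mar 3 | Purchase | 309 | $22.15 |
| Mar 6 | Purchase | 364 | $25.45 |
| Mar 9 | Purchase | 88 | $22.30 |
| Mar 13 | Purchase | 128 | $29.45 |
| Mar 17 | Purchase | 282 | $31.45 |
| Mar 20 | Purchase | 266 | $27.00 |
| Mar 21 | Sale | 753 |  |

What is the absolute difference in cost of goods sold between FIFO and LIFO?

FIFO COGS: 109 @ $21.65 + 309 @ $22.15 + 335 @ $25.45 = $17,729.95
LIFO COGS: 266 @ $27.00 + 282 @ $31.45 + 128 @ $29.45 + 77 @ $22.30 = $21,537.60
Difference = |$17,729.95 − $21,537.60| = $3,807.65

$3,807.65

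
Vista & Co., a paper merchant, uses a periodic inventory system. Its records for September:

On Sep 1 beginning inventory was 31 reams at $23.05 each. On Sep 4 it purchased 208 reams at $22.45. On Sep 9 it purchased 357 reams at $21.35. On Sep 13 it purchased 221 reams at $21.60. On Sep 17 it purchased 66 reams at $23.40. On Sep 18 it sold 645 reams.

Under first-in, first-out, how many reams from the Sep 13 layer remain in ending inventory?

172

Sep 18, 645 sold [FIFO — oldest first]: 31 @ $23.05 + 208 @ $22.45 + 357 @ $21.35 + 49 @ $21.60 = $14,064.50
Ending inventory: 172 @ $21.60 + 66 @ $23.40 = $5,259.60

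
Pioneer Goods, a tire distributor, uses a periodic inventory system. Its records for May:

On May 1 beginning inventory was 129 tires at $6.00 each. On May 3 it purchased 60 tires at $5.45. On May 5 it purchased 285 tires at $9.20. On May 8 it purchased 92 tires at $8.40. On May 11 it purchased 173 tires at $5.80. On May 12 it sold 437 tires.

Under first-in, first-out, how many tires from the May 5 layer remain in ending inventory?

37

May 12, 437 sold [FIFO — oldest first]: 129 @ $6.00 + 60 @ $5.45 + 248 @ $9.20 = $3,382.60
Ending inventory: 37 @ $9.20 + 92 @ $8.40 + 173 @ $5.80 = $2,116.60
Check: goods available $5,499.20 = COGS $3,382.60 + ending $2,116.60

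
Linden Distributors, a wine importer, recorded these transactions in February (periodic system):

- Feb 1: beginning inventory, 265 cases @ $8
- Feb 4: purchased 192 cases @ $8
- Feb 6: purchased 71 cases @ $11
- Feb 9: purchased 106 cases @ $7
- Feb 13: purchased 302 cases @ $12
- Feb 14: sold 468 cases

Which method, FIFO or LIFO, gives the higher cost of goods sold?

LIFO

FIFO COGS: 265 @ $8 + 192 @ $8 + 11 @ $11 = $3,777
LIFO COGS: 302 @ $12 + 106 @ $7 + 60 @ $11 = $5,026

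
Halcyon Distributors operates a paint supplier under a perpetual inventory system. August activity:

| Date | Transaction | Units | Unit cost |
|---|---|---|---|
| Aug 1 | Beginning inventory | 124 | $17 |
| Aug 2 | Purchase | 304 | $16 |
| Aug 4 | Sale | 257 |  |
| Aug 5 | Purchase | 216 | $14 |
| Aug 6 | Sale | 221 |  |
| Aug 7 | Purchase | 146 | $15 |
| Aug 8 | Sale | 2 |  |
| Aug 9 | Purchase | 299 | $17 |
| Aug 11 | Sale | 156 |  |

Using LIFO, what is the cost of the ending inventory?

Aug 4, 257 sold [LIFO — newest first]: 257 @ $16 = $4,112
Aug 6, 221 sold [LIFO — newest first]: 216 @ $14 + 5 @ $16 = $3,104
Aug 8, 2 sold [LIFO — newest first]: 2 @ $15 = $30
Aug 11, 156 sold [LIFO — newest first]: 156 @ $17 = $2,652
Total COGS = $4,112 + $3,104 + $30 + $2,652 = $9,898
Ending inventory: 124 @ $17 + 42 @ $16 + 144 @ $15 + 143 @ $17 = $7,371
Check: goods available $17,269 = COGS $9,898 + ending $7,371

Ending inventory = $7,371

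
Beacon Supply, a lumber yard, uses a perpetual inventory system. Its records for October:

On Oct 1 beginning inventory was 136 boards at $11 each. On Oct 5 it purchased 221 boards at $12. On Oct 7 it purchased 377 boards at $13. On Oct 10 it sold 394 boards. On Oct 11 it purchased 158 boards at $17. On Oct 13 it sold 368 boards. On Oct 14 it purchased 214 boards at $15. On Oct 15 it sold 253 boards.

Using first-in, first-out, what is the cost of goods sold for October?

Oct 10, 394 sold [FIFO — oldest first]: 136 @ $11 + 221 @ $12 + 37 @ $13 = $4,629
Oct 13, 368 sold [FIFO — oldest first]: 340 @ $13 + 28 @ $17 = $4,896
Oct 15, 253 sold [FIFO — oldest first]: 130 @ $17 + 123 @ $15 = $4,055
Total COGS = $4,629 + $4,896 + $4,055 = $13,580
Ending inventory: 91 @ $15 = $1,365

COGS = $13,580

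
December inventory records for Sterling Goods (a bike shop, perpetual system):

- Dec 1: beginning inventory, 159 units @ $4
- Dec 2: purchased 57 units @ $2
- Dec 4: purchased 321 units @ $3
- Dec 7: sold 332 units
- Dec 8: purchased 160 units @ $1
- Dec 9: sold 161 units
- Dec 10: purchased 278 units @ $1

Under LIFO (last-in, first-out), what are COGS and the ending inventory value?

COGS = $1,147; ending inventory = $1,004

Dec 7, 332 sold [LIFO — newest first]: 321 @ $3 + 11 @ $2 = $985
Dec 9, 161 sold [LIFO — newest first]: 160 @ $1 + 1 @ $2 = $162
Total COGS = $985 + $162 = $1,147
Ending inventory: 159 @ $4 + 45 @ $2 + 278 @ $1 = $1,004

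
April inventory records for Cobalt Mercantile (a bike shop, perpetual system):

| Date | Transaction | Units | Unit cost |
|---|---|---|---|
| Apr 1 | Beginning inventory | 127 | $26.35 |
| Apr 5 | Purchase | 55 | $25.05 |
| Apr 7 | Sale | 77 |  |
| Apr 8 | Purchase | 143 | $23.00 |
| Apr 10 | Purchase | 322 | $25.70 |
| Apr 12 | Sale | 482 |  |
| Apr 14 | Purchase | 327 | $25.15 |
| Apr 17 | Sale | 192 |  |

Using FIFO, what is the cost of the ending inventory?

Apr 7, 77 sold [FIFO — oldest first]: 77 @ $26.35 = $2,028.95
Apr 12, 482 sold [FIFO — oldest first]: 50 @ $26.35 + 55 @ $25.05 + 143 @ $23.00 + 234 @ $25.70 = $11,998.05
Apr 17, 192 sold [FIFO — oldest first]: 88 @ $25.70 + 104 @ $25.15 = $4,877.20
Total COGS = $2,028.95 + $11,998.05 + $4,877.20 = $18,904.20
Ending inventory: 223 @ $25.15 = $5,608.45

Ending inventory = $5,608.45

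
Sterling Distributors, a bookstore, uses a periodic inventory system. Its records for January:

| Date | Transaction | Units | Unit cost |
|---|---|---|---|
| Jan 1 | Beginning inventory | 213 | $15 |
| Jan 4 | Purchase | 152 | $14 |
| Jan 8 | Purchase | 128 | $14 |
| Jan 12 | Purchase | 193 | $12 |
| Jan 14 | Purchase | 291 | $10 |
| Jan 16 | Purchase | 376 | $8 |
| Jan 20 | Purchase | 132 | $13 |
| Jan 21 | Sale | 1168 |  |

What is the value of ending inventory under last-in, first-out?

Jan 21, 1168 sold [LIFO — newest first]: 132 @ $13 + 376 @ $8 + 291 @ $10 + 193 @ $12 + 128 @ $14 + 48 @ $14 = $12,414
Ending inventory: 213 @ $15 + 104 @ $14 = $4,651
Check: goods available $17,065 = COGS $12,414 + ending $4,651

Ending inventory = $4,651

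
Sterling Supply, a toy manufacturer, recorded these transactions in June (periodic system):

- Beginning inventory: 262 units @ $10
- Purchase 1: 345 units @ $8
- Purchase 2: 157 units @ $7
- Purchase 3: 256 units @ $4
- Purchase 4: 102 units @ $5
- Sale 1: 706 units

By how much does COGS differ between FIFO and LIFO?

FIFO COGS: 262 @ $10 + 345 @ $8 + 99 @ $7 = $6,073
LIFO COGS: 102 @ $5 + 256 @ $4 + 157 @ $7 + 191 @ $8 = $4,161
Difference = |$6,073 − $4,161| = $1,912

$1,912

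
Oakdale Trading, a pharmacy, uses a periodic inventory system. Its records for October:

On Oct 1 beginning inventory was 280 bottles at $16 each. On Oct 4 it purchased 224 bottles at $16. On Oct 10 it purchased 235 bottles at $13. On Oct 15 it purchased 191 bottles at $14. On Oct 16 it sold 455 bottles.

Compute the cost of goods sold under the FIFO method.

COGS = $7,280

Oct 16, 455 sold [FIFO — oldest first]: 280 @ $16 + 175 @ $16 = $7,280
Ending inventory: 49 @ $16 + 235 @ $13 + 191 @ $14 = $6,513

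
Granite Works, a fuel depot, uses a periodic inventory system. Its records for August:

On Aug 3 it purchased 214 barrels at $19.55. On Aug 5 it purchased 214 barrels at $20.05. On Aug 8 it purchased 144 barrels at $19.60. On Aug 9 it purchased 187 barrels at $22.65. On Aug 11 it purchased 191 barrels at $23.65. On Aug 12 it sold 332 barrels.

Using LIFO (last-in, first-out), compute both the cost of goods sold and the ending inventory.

Aug 12, 332 sold [LIFO — newest first]: 191 @ $23.65 + 141 @ $22.65 = $7,710.80
Ending inventory: 214 @ $19.55 + 214 @ $20.05 + 144 @ $19.60 + 46 @ $22.65 = $12,338.70
Check: goods available $20,049.50 = COGS $7,710.80 + ending $12,338.70

COGS = $7,710.80; ending inventory = $12,338.70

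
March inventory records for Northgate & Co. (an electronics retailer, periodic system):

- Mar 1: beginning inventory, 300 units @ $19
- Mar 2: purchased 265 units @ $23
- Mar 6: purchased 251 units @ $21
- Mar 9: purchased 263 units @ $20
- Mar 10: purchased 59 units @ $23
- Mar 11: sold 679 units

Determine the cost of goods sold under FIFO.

Mar 11, 679 sold [FIFO — oldest first]: 300 @ $19 + 265 @ $23 + 114 @ $21 = $14,189
Ending inventory: 137 @ $21 + 263 @ $20 + 59 @ $23 = $9,494

COGS = $14,189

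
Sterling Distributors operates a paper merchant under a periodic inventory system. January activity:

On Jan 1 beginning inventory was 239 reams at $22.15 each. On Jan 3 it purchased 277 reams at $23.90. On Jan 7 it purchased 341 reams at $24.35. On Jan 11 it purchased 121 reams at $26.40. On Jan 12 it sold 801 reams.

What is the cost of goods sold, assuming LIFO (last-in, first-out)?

COGS = $19,491.35

Jan 12, 801 sold [LIFO — newest first]: 121 @ $26.40 + 341 @ $24.35 + 277 @ $23.90 + 62 @ $22.15 = $19,491.35
Ending inventory: 177 @ $22.15 = $3,920.55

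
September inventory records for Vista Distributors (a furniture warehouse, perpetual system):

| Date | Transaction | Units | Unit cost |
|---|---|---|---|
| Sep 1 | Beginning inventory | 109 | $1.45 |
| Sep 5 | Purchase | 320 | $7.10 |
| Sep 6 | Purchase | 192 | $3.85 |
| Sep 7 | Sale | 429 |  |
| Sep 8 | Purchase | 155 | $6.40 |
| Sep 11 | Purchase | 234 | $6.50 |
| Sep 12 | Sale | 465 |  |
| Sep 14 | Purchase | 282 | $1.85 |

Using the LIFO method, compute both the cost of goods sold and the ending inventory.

Sep 7, 429 sold [LIFO — newest first]: 192 @ $3.85 + 237 @ $7.10 = $2,421.90
Sep 12, 465 sold [LIFO — newest first]: 234 @ $6.50 + 155 @ $6.40 + 76 @ $7.10 = $3,052.60
Total COGS = $2,421.90 + $3,052.60 = $5,474.50
Ending inventory: 109 @ $1.45 + 7 @ $7.10 + 282 @ $1.85 = $729.45

COGS = $5,474.50; ending inventory = $729.45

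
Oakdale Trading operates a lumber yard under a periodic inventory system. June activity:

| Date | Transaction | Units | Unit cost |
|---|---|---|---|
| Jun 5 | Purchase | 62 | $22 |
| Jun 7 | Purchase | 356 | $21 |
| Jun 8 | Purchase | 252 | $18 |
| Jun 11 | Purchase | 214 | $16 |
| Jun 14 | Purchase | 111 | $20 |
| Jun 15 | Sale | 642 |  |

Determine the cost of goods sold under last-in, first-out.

COGS = $11,545

Jun 15, 642 sold [LIFO — newest first]: 111 @ $20 + 214 @ $16 + 252 @ $18 + 65 @ $21 = $11,545
Ending inventory: 62 @ $22 + 291 @ $21 = $7,475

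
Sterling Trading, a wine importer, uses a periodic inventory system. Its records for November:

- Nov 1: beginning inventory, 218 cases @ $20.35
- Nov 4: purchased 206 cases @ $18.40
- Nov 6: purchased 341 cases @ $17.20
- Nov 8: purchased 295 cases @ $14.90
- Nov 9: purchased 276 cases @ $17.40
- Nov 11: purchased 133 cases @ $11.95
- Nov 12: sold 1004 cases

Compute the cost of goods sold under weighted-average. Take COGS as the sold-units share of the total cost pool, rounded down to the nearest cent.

Nov 12, sell 1004: 1004/1469 × $24,879.15 → $17,003.85
Ending inventory (cost pool remaining) = $7,875.30
Check: goods available $24,879.15 = COGS $17,003.85 + ending $7,875.30

COGS = $17,003.85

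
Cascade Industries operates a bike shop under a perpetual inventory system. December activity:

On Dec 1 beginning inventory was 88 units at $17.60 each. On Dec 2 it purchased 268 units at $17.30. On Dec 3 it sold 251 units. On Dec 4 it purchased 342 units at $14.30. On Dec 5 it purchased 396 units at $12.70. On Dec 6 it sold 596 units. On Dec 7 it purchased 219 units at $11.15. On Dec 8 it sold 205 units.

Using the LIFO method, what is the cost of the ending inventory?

Dec 3, 251 sold [LIFO — newest first]: 251 @ $17.30 = $4,342.30
Dec 6, 596 sold [LIFO — newest first]: 396 @ $12.70 + 200 @ $14.30 = $7,889.20
Dec 8, 205 sold [LIFO — newest first]: 205 @ $11.15 = $2,285.75
Total COGS = $4,342.30 + $7,889.20 + $2,285.75 = $14,517.25
Ending inventory: 88 @ $17.60 + 17 @ $17.30 + 142 @ $14.30 + 14 @ $11.15 = $4,029.60

Ending inventory = $4,029.60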